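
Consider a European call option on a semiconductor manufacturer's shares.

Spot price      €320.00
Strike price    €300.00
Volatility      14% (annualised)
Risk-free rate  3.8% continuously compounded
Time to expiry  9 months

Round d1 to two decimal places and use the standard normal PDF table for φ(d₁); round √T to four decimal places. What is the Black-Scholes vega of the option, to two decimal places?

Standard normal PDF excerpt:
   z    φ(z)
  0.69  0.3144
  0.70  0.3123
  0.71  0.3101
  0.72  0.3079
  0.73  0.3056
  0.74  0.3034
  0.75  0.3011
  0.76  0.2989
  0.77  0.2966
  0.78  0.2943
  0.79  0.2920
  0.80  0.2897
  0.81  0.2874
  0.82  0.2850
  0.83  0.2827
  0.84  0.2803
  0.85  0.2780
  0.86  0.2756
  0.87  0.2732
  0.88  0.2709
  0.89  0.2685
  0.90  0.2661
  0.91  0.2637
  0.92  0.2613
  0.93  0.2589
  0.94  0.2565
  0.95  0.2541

T = 0.75;  σ√T = 0.1212
d₁ = [ln(320/300) + (0.038 + ½·0.14²)·0.75] / (σ√T) = (0.0645 + 0.0358) / 0.1212 = 0.8280 → 0.83
√T = √0.75 = 0.8660
φ(d₁) = φ(0.83) = 0.2827
vega = S·φ(d₁)·√T = 320·0.2827·0.8660 = 78.3418

78.34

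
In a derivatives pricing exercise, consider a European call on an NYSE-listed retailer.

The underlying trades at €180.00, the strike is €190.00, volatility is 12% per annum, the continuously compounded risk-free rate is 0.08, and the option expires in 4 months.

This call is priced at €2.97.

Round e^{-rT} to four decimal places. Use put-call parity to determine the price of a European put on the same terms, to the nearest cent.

€7.97

exp(−rT) = exp(−0.08·0.3333) = 0.9737
Put-call parity: C − P = S − K·e^(−rT) = 180 − 190·0.9737 = 180 − 185.0030 = -5.0030
P = C − (C − P) = 2.97 − (-5.0030) = 7.9730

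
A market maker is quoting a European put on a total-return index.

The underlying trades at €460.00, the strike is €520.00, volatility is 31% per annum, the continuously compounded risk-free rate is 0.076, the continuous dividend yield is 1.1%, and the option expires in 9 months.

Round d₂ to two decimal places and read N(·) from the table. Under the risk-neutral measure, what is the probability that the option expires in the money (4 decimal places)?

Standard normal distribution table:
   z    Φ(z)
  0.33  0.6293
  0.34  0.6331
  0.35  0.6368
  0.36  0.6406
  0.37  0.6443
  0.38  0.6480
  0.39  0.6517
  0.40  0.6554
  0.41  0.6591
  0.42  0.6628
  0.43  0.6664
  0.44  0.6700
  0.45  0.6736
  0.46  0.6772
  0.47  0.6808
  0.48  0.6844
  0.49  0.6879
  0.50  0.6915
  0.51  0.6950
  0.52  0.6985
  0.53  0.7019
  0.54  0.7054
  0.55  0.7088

0.6591

σ√T = 0.31·√0.75 = 0.2685
d₁ = [ln(460/520) + (0.076 − 0.011 + 0.31²/2)·0.75] / 0.2685 = [-0.1226 + 0.0848] / 0.2685 = -0.1409 → -0.14
d₂ = d₁ − σ√T = -0.1409 − 0.2685 = -0.4093 → -0.41
Risk-neutral Pr[S_T < K] = N(−d₂) = N(0.41) = 0.6591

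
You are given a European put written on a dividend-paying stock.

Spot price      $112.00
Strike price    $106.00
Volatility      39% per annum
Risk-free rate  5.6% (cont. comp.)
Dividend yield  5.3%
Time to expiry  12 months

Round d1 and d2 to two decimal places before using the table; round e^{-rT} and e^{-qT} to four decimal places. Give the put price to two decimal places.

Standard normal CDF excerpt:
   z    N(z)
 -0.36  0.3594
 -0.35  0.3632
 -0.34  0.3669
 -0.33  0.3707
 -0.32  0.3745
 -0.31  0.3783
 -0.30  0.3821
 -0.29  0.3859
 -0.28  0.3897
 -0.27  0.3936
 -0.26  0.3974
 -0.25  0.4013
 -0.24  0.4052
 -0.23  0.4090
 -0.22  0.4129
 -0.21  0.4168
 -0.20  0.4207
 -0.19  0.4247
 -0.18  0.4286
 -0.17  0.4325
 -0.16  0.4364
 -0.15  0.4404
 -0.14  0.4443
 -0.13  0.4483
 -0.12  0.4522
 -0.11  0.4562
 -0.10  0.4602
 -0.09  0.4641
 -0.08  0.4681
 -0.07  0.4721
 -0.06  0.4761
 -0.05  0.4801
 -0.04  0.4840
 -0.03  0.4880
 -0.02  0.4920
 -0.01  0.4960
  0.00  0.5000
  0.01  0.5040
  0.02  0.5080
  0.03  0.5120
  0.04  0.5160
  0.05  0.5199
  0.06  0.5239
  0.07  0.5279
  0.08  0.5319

$13.13

T = 1;  σ√T = 0.3900
ln(S/K) + (r − q + σ²/2)T = ln(112/106) + (0.056 − 0.053 + 0.39²/2)·1 = 0.0551 + 0.0791 = 0.1341
d₁ = 0.1341 / 0.3900 = 0.3439 → 0.34
d₂ = d₁ − σ√T = 0.3439 − 0.3900 = -0.0461 → -0.05
exp(−qT) = exp(−0.053·1) = 0.9484;  exp(−rT) = exp(−0.056·1) = 0.9455
P = 106·0.9455·N(0.05) − 112·0.9484·N(-0.34) = 106·0.9455·0.5199 − 112·0.9484·0.3669 = 52.1059 − 38.9724 = 13.1335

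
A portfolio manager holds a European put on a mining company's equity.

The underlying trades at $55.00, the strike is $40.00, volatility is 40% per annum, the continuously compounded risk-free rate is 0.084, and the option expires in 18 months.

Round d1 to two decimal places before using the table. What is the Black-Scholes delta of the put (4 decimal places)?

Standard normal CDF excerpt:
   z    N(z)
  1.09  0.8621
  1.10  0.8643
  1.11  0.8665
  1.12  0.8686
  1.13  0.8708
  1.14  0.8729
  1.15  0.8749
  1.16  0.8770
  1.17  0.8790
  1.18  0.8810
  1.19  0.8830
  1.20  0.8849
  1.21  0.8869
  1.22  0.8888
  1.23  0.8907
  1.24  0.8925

-0.1251

σ√T = 0.4 × 1.2247 = 0.4899
d₁ = [ln(55/40) + (0.084 + 0.4²/2)·1.5] / 0.4899 = [0.3185 + 0.2460] / 0.4899 = 1.1522 ≈ 1.15
N(d₁) = N(1.15) = 0.8749
Δ_put = N(d₁) − 1 = 0.8749 − 1 = -0.1251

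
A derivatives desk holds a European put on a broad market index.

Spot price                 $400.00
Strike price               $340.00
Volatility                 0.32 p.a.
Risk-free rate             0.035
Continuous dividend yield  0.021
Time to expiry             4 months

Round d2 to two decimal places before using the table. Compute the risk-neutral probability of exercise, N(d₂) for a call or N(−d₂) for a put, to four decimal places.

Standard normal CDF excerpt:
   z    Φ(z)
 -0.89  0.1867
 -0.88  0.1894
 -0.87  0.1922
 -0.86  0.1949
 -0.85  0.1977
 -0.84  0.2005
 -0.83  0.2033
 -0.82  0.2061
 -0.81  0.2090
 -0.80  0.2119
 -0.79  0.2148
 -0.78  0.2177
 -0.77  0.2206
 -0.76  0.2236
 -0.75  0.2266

0.2090

T = 0.3333;  σ√T = 0.1848
d₁ = [ln(400/340) + (0.035 − 0.021 + 0.32²/2)·0.3333] / 0.1848 = [0.1625 + 0.0217] / 0.1848 = 0.9973 → 1.00
d₂ = d₁ − σ√T = 0.9973 − 0.1848 = 0.8125 → 0.81
Risk-neutral Pr[S_T < K] = N(−d₂) = N(-0.81) = 0.2090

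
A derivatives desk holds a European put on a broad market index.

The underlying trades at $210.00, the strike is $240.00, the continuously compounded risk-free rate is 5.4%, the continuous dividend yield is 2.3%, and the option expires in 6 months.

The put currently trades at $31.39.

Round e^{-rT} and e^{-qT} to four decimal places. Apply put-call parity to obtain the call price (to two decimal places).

exp(−qT) = exp(−0.023·0.5) = 0.9886;  exp(−rT) = exp(−0.054·0.5) = 0.9734
Put-call parity: C − P = S·e^(−qT) − K·e^(−rT) = 210·0.9886 − 240·0.9734 = 207.6060 − 233.6160 = -26.0100
C = P + (C − P) = 31.39 + (-26.0100) = 5.3800

$5.38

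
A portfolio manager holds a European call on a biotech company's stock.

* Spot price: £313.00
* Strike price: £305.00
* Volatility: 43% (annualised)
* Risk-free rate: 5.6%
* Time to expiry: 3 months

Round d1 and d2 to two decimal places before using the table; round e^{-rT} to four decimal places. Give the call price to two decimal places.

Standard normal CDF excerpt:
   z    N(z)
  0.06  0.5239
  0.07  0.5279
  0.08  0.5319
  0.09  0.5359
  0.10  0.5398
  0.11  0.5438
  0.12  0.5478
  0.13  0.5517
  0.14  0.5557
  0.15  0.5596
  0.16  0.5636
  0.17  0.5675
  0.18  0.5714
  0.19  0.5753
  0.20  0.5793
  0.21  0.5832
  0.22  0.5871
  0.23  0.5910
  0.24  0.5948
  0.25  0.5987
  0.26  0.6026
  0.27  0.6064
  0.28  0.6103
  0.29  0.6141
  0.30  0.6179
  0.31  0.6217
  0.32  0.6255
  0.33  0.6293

£32.24

σ√T = 0.43·√0.25 = 0.2150
d₁ = [ln(313/305) + (0.056 + 0.43²/2)·0.25] / 0.2150 = [0.0259 + 0.0371] / 0.2150 = 0.2930 which rounds to 0.29
d₂ = d₁ − σ√T = 0.2930 − 0.2150 = 0.0780 which rounds to 0.08
e^(−rT) = e^(−0.056·0.25) = 0.9861
N(d₁) = N(0.29) = 0.6141;  N(d₂) = N(0.08) = 0.5319
C = 313·0.6141 − 305·0.9861·0.5319 = 192.2133 − 159.9745 = 32.2388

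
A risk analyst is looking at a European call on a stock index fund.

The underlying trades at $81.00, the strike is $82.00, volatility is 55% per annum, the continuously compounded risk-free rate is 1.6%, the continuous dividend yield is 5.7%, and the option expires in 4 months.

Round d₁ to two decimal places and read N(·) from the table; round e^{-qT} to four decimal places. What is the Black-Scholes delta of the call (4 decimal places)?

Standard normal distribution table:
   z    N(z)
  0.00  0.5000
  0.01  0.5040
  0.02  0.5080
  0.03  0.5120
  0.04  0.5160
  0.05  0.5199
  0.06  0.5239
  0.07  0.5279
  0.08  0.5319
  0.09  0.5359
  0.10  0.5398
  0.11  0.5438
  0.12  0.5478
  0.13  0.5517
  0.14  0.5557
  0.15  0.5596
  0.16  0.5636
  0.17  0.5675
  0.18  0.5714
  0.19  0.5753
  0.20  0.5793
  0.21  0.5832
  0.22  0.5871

σ√T = 0.55 × 0.5774 = 0.3175
d₁ = [ln(81/82) + (0.016 − 0.057 + 0.55²/2)·0.3333] / 0.3175 = [-0.0123 + 0.0368] / 0.3175 = 0.0771 which rounds to 0.08
N(d₁) = N(0.08) = 0.5319
Δ_call = exp(−qT)·N(d₁) = 0.9812·0.5319 = 0.5219

0.5219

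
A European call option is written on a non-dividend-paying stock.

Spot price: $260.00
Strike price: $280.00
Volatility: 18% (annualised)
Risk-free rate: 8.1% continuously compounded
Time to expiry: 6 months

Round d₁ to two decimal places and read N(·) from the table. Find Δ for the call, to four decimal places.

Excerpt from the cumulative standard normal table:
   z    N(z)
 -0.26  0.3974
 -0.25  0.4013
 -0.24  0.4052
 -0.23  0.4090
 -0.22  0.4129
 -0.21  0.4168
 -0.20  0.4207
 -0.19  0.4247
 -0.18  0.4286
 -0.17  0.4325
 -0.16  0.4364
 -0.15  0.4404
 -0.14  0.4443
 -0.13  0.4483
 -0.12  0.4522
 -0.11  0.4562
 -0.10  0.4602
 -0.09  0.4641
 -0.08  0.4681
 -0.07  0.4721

0.4207

σ√T = 0.18 × 0.7071 = 0.1273
d₁ = [ln(260/280) + (0.081 + 0.18²/2)·0.5] / 0.1273 = [-0.0741 + 0.0486] / 0.1273 = -0.2004 ⇒ -0.20
N(d₁) = N(-0.20) = 0.4207
Δ_call = N(d₁) = 0.4207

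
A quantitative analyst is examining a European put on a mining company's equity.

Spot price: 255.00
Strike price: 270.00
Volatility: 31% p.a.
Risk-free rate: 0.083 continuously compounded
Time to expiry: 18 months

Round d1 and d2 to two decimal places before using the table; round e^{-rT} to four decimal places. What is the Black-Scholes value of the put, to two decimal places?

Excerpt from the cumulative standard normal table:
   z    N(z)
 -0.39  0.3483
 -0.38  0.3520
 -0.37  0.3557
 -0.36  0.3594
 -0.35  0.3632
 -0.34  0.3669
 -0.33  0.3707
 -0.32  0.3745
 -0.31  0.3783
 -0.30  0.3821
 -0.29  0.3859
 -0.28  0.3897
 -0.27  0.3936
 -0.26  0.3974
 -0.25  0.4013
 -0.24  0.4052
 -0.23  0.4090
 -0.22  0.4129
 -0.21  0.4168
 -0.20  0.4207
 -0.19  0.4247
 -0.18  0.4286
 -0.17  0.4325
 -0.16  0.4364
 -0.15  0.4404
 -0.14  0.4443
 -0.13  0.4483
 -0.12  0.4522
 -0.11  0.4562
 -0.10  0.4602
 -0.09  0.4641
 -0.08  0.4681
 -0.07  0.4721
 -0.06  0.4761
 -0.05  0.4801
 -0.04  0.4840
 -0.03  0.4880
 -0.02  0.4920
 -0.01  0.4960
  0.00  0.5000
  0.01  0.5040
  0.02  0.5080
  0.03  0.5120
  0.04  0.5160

T = 1.5;  σ√T = 0.3797
ln(S/K) + (r + σ²/2)T = ln(255/270) + (0.083 + 0.31²/2)·1.5 = -0.0572 + 0.1966 = 0.1394
d₁ = 0.1394 / 0.3797 = 0.3672 which rounds to 0.37
d₂ = d₁ − σ√T = 0.3672 − 0.3797 = -0.0125 which rounds to -0.01
e^(−rT) = e^(−0.083·1.5) = 0.8829
N(−d₂) = N(0.01) = 0.5040;  N(−d₁) = N(-0.37) = 0.3557
P = 270·0.8829·0.5040 − 255·0.3557 = 120.1450 − 90.7035 = 29.4415

29.44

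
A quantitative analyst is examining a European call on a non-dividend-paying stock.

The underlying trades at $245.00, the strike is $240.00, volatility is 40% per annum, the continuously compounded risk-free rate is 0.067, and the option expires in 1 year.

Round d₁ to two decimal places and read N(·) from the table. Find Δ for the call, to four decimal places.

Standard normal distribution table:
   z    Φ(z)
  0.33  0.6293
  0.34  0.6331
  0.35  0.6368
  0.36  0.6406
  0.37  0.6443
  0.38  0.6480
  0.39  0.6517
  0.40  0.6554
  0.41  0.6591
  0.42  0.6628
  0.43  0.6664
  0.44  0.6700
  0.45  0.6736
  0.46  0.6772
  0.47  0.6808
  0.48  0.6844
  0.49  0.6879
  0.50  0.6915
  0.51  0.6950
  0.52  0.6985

σ√T = 0.4 × 1.0000 = 0.4000
ln(S/K) + (r + σ²/2)T = ln(245/240) + (0.067 + 0.4²/2)·1 = 0.0206 + 0.1470 = 0.1676
d₁ = 0.1676 / 0.4000 = 0.4190 → 0.42
N(d₁) = N(0.42) = 0.6628
Δ_call = N(d₁) = 0.6628

0.6628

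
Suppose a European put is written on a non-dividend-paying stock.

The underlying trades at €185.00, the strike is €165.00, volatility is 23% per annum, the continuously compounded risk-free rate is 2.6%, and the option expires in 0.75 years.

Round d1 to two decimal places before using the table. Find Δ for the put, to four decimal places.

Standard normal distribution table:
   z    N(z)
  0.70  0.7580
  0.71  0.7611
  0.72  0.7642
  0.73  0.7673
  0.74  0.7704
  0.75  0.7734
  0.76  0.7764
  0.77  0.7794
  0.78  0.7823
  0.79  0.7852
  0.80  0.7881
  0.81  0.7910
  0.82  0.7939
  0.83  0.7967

-0.2206

σ√T = 0.23 × 0.8660 = 0.1992
d₁ = [ln(185/165) + (0.026 + 0.23²/2)·0.75] / 0.1992 = [0.1144 + 0.0393] / 0.1992 = 0.7719 which rounds to 0.77
N(d₁) = N(0.77) = 0.7794
Δ_put = N(d₁) − 1 = 0.7794 − 1 = -0.2206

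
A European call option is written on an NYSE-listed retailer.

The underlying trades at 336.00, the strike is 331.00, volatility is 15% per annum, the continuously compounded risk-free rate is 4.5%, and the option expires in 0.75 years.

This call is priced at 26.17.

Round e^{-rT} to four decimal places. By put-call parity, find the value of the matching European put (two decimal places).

10.18

e^(−rT) = e^(−0.045·0.75) = 0.9668
Put-call parity: C − P = S − K·e^(−rT) = 336 − 331·0.9668 = 336 − 320.0108 = 15.9892
P = C − (C − P) = 26.17 − (15.9892) = 10.1808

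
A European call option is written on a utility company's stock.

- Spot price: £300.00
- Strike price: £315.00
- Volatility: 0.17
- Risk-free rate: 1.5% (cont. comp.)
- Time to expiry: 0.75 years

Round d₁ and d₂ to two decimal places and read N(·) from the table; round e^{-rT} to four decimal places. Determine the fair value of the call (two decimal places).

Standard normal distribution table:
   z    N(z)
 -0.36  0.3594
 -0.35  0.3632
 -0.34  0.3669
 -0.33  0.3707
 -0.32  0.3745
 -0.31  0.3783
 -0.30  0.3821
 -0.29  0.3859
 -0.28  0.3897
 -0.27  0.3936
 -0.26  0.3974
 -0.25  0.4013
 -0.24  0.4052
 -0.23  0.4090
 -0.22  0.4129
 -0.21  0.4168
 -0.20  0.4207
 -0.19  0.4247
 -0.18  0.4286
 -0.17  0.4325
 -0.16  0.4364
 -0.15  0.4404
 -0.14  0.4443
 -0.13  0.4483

£13.12

T = 0.75;  σ√T = 0.1472
ln(S/K) + (r + σ²/2)T = ln(300/315) + (0.015 + 0.17²/2)·0.75 = -0.0488 + 0.0221 = -0.0267
d₁ = -0.0267 / 0.1472 = -0.1814 ≈ -0.18
d₂ = d₁ − σ√T = -0.1814 − 0.1472 = -0.3286 ≈ -0.33
exp(−rT) = exp(−0.015·0.75) = 0.9888
N(d₁) = N(-0.18) = 0.4286;  N(d₂) = N(-0.33) = 0.3707
C = 300·0.4286 − 315·0.9888·0.3707 = 128.5800 − 115.4627 = 13.1173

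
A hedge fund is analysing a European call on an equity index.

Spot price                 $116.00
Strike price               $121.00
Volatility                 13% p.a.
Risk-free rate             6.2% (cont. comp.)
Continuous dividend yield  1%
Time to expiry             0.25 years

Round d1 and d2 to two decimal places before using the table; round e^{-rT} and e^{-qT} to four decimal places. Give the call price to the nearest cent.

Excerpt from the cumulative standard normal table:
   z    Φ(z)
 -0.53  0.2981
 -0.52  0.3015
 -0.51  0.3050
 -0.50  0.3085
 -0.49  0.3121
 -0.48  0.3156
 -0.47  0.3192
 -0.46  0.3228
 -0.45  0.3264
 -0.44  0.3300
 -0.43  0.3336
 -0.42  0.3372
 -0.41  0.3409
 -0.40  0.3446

$1.42

T = 0.25;  σ√T = 0.0650
ln(S/K) + (r − q + σ²/2)T = ln(116/121) + (0.062 − 0.01 + 0.13²/2)·0.25 = -0.0422 + 0.0151 = -0.0271
d₁ = -0.0271 / 0.0650 = -0.4167 which rounds to -0.42
d₂ = d₁ − σ√T = -0.4167 − 0.0650 = -0.4817 which rounds to -0.48
e^(−qT) = e^(−0.01·0.25) = 0.9975;  e^(−rT) = e^(−0.062·0.25) = 0.9846
C = 116·0.9975·N(-0.42) − 121·0.9846·N(-0.48) = 116·0.9975·0.3372 − 121·0.9846·0.3156 = 39.0174 − 37.5995 = 1.4179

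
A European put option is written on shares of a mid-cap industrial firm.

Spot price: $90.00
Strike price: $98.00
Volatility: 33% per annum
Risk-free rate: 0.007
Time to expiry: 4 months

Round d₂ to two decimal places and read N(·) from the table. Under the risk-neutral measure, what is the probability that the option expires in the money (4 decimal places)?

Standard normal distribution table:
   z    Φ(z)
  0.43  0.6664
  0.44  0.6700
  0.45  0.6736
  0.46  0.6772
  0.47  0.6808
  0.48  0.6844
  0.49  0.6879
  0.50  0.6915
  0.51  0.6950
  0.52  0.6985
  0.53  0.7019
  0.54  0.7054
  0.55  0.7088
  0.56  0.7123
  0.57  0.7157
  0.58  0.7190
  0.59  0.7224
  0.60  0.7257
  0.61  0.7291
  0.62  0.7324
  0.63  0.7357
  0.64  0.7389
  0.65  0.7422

σ√T = 0.33·√0.3333 = 0.1905
d₁ = [ln(90/98) + (0.007 + ½·0.33²)·0.3333] / (σ√T) = (-0.0852 + 0.0205) / 0.1905 = -0.3395 ≈ -0.34
d₂ = -0.3395 − 0.1905 = -0.5300 ≈ -0.53
Pr(exercise) under Q = N(−d₂) = N(0.53) = 0.7019

0.7019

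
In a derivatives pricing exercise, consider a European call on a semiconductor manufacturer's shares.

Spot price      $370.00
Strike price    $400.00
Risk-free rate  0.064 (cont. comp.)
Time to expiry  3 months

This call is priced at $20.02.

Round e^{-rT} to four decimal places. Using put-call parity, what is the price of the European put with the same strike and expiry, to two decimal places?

$43.66

exp(−rT) = exp(−0.064·0.25) = 0.9841
Put-call parity: C − P = S − K·e^(−rT) = 370 − 400·0.9841 = 370 − 393.6400 = -23.6400
P = C − (C − P) = 20.02 − (-23.6400) = 43.6600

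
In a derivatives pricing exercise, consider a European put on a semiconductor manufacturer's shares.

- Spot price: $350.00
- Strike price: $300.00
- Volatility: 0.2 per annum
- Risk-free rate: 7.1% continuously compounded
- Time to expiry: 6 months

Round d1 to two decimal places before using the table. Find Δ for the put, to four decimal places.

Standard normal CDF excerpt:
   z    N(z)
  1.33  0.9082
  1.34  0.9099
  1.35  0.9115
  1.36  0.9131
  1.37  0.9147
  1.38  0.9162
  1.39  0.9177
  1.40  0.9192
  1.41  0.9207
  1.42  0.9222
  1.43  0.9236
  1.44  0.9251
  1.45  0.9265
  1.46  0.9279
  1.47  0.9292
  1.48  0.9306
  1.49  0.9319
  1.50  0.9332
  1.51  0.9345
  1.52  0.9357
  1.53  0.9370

T = 0.5;  σ√T = 0.1414
d₁ = [ln(350/300) + (0.071 + ½·0.2²)·0.5] / (σ√T) = (0.1542 + 0.0455) / 0.1414 = 1.4117 ⇒ 1.41
N(d₁) = N(1.41) = 0.9207
Δ_put = N(d₁) − 1 = 0.9207 − 1 = -0.0793

-0.0793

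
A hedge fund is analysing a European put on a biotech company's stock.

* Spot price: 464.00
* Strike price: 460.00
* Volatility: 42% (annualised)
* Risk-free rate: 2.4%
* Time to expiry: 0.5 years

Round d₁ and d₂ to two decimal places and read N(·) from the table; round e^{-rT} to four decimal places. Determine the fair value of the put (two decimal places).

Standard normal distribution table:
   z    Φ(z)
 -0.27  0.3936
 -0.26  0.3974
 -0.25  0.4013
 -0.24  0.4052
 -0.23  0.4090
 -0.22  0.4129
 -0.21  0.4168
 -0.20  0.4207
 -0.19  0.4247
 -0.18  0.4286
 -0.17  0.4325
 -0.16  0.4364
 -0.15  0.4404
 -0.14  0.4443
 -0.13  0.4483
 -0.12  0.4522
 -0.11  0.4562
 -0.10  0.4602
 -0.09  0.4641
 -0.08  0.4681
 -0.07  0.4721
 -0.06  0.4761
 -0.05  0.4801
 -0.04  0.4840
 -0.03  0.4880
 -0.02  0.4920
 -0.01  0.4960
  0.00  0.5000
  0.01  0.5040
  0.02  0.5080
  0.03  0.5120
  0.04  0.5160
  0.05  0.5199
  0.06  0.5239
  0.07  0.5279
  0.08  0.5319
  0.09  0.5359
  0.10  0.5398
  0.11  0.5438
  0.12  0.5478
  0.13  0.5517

50.18

T = 0.5;  σ√T = 0.2970
ln(S/K) + (r + σ²/2)T = ln(464/460) + (0.024 + 0.42²/2)·0.5 = 0.0087 + 0.0561 = 0.0648
d₁ = 0.0648 / 0.2970 = 0.2181 which rounds to 0.22
d₂ = d₁ − σ√T = 0.2181 − 0.2970 = -0.0789 which rounds to -0.08
e^(−rT) = e^(−0.024·0.5) = 0.9881
P = 460·0.9881·N(0.08) − 464·N(-0.22) = 460·0.9881·0.5319 − 464·0.4129 = 241.7624 − 191.5856 = 50.1768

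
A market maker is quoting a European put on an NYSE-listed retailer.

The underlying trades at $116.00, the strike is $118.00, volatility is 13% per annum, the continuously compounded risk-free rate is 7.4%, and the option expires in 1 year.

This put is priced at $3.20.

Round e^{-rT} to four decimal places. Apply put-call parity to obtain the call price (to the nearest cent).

exp(−rT) = exp(−0.074·1) = 0.9287
Put-call parity: C − P = S − K·e^(−rT) = 116 − 118·0.9287 = 116 − 109.5866 = 6.4134
C = P + (C − P) = 3.20 + (6.4134) = 9.6134

$9.61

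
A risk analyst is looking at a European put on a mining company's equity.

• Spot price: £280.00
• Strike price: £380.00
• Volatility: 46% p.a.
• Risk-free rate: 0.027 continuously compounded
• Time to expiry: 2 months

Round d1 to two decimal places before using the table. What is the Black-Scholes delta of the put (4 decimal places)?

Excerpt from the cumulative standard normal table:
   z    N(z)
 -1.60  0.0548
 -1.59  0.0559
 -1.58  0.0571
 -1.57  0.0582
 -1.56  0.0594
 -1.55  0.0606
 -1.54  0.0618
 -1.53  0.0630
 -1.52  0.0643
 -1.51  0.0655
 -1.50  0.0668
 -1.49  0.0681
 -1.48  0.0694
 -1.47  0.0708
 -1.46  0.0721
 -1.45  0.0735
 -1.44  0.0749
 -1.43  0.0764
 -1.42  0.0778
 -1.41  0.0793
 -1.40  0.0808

σ√T = 0.46·√0.1667 = 0.1878
ln(S/K) + (r + σ²/2)T = ln(280/380) + (0.027 + 0.46²/2)·0.1667 = -0.3054 + 0.0221 = -0.2832
d₁ = -0.2832 / 0.1878 = -1.5083 ≈ -1.51
N(d₁) = N(-1.51) = 0.0655
Δ_put = N(d₁) − 1 = 0.0655 − 1 = -0.9345

-0.9345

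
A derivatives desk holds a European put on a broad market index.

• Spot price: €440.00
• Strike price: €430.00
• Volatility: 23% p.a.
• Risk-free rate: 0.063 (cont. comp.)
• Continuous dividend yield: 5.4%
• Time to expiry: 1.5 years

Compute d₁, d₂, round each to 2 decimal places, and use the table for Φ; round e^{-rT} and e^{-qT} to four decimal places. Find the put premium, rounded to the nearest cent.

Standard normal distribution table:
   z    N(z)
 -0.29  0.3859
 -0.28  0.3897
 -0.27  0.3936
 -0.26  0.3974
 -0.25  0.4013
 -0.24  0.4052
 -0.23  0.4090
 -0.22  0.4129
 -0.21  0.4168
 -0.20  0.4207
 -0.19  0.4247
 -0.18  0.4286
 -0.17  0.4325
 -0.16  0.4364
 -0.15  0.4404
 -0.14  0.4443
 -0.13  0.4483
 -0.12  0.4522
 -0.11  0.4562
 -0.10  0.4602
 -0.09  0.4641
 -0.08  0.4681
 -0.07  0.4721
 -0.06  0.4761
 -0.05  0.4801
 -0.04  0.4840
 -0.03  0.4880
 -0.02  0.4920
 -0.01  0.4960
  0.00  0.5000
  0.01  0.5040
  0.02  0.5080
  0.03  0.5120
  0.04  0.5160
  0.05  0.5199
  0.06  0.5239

€37.46

σ√T = 0.23·√1.5 = 0.2817
d₁ = [ln(440/430) + (0.063 − 0.054 + ½·0.23²)·1.5] / (σ√T) = (0.0230 + 0.0532) / 0.2817 = 0.2704 → 0.27
d₂ = 0.2704 − 0.2817 = -0.0113 → -0.01
exp(−qT) = exp(−0.054·1.5) = 0.9222;  exp(−rT) = exp(−0.063·1.5) = 0.9098
P = 430·0.9098·N(0.01) − 440·0.9222·N(-0.27) = 430·0.9098·0.5040 − 440·0.9222·0.3936 = 197.1719 − 159.7103 = 37.4616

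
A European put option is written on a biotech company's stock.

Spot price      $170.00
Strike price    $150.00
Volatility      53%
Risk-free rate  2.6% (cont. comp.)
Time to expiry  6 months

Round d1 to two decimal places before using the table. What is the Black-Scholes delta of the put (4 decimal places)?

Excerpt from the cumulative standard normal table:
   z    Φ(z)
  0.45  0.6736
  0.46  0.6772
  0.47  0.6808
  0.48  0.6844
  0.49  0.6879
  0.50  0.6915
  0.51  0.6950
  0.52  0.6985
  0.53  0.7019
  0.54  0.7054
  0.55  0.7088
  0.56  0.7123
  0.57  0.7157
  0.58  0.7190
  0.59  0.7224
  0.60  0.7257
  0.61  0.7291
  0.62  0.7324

T = 0.5;  σ√T = 0.3748
d₁ = [ln(170/150) + (0.026 + 0.53²/2)·0.5] / 0.3748 = [0.1252 + 0.0832] / 0.3748 = 0.5560 ≈ 0.56
N(d₁) = N(0.56) = 0.7123
Δ_put = N(d₁) − 1 = 0.7123 − 1 = -0.2877

-0.2877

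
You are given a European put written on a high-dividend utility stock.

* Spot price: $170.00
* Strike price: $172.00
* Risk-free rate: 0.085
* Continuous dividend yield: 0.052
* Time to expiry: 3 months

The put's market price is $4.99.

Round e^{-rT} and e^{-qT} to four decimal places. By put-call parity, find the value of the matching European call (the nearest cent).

e^(−qT) = e^(−0.052·0.25) = 0.9871;  e^(−rT) = e^(−0.085·0.25) = 0.9790
Put-call parity: C − P = S·e^(−qT) − K·e^(−rT) = 170·0.9871 − 172·0.9790 = 167.8070 − 168.3880 = -0.5810
C = P + (C − P) = 4.99 + (-0.5810) = 4.4090

$4.41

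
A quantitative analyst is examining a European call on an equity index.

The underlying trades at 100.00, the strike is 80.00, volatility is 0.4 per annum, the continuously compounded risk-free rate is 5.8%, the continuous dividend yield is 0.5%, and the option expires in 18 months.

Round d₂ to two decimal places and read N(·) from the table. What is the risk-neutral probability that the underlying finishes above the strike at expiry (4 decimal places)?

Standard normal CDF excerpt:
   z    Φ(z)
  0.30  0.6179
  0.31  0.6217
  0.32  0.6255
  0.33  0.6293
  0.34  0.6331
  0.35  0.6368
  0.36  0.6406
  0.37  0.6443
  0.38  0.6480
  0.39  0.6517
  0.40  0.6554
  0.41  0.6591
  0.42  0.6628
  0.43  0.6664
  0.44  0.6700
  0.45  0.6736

0.6443

T = 1.5;  σ√T = 0.4899
d₁ = [ln(100/80) + (0.058 − 0.005 + 0.4²/2)·1.5] / 0.4899 = [0.2231 + 0.1995] / 0.4899 = 0.8627 which rounds to 0.86
d₂ = d₁ − σ√T = 0.8627 − 0.4899 = 0.3728 which rounds to 0.37
Risk-neutral Pr[S_T > K] = N(d₂) = N(0.37) = 0.6443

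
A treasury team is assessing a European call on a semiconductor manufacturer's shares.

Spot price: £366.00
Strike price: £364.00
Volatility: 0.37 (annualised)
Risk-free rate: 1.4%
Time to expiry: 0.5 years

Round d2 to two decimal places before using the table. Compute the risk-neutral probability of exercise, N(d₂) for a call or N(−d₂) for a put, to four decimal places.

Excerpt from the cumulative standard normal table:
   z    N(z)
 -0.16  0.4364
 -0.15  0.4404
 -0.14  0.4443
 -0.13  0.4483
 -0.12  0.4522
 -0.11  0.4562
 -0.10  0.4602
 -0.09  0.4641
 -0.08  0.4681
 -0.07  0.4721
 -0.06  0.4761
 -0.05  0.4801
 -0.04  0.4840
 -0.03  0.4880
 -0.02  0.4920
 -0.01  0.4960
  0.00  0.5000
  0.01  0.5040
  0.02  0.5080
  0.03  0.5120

0.4681

σ√T = 0.37·√0.5 = 0.2616
d₁ = [ln(366/364) + (0.014 + ½·0.37²)·0.5] / (σ√T) = (0.0055 + 0.0412) / 0.2616 = 0.1785 → 0.18
d₂ = 0.1785 − 0.2616 = -0.0831 → -0.08
Pr(exercise) under Q = N(d₂) = 0.4681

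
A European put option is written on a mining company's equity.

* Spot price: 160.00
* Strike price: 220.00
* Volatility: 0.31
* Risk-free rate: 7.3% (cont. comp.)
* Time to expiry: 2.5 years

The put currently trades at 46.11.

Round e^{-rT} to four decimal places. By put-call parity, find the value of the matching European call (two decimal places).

exp(−rT) = exp(−0.073·2.5) = 0.8332
Put-call parity: C − P = S − K·e^(−rT) = 160 − 220·0.8332 = 160 − 183.3040 = -23.3040
C = P + (C − P) = 46.11 + (-23.3040) = 22.8060

22.81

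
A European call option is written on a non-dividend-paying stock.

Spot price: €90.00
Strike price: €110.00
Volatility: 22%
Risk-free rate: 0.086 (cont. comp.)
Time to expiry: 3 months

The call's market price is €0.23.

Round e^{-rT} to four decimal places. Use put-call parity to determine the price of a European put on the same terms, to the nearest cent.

exp(−rT) = exp(−0.086·0.25) = 0.9787
Put-call parity: C − P = S − K·e^(−rT) = 90 − 110·0.9787 = 90 − 107.6570 = -17.6570
P = C − (C − P) = 0.23 − (-17.6570) = 17.8870

€17.89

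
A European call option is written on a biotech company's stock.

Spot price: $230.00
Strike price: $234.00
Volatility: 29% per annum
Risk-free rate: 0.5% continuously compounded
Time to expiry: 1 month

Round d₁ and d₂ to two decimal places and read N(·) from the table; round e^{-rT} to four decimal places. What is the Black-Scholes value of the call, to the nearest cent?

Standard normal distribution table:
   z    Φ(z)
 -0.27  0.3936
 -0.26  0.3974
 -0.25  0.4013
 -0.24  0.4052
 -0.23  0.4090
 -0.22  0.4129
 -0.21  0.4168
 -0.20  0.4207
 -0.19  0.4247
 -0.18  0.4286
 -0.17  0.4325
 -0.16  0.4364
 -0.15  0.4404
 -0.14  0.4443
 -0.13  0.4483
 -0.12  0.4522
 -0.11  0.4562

$5.59

σ√T = 0.29 × 0.2887 = 0.0837
d₁ = [ln(230/234) + (0.005 + 0.29²/2)·0.08333] / 0.0837 = [-0.0172 + 0.0039] / 0.0837 = -0.1591 ≈ -0.16
d₂ = d₁ − σ√T = -0.1591 − 0.0837 = -0.2428 ≈ -0.24
exp(−rT) = exp(−0.005·0.08333) = 0.9996
N(d₁) = N(-0.16) = 0.4364;  N(d₂) = N(-0.24) = 0.4052
C = 230·0.4364 − 234·0.9996·0.4052 = 100.3720 − 94.7789 = 5.5931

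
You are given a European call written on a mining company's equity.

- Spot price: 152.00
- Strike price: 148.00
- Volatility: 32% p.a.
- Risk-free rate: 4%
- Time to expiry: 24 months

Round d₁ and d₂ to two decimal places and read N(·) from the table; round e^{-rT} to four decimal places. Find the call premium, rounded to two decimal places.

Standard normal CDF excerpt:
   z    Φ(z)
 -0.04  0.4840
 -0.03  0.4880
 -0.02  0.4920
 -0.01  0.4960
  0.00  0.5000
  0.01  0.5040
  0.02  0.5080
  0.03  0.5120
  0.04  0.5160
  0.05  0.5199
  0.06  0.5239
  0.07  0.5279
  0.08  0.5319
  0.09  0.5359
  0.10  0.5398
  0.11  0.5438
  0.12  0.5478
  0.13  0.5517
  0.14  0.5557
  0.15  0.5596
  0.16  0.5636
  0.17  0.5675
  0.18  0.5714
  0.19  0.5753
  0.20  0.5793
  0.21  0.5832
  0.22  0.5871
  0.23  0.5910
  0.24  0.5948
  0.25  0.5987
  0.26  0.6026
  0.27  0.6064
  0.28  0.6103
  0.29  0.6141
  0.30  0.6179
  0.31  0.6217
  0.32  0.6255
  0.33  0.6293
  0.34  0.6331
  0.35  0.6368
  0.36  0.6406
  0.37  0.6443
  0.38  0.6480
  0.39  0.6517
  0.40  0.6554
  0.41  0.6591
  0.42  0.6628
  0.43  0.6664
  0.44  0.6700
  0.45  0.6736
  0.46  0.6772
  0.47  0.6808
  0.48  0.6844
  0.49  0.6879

34.08

σ√T = 0.32 × 1.4142 = 0.4525
ln(S/K) + (r + σ²/2)T = ln(152/148) + (0.04 + 0.32²/2)·2 = 0.0267 + 0.1824 = 0.2091
d₁ = 0.2091 / 0.4525 = 0.4620 → 0.46
d₂ = d₁ − σ√T = 0.4620 − 0.4525 = 0.0094 → 0.01
exp(−rT) = exp(−0.04·2) = 0.9231
N(d₁) = N(0.46) = 0.6772;  N(d₂) = N(0.01) = 0.5040
C = 152·0.6772 − 148·0.9231·0.5040 = 102.9344 − 68.8559 = 34.0785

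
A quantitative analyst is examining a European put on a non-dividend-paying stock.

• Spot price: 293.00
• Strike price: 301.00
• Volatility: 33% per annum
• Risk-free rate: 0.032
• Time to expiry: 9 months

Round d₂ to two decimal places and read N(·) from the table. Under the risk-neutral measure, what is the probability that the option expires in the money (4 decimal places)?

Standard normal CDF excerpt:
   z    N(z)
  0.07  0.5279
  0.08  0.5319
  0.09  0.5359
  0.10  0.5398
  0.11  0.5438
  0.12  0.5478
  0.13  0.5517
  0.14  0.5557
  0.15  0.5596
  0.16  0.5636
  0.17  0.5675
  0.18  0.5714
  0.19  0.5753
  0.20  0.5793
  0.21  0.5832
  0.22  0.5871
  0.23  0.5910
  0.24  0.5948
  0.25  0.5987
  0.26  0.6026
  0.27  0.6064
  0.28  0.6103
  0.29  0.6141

0.5596

σ√T = 0.33 × 0.8660 = 0.2858
d₁ = [ln(293/301) + (0.032 + 0.33²/2)·0.75] / 0.2858 = [-0.0269 + 0.0648] / 0.2858 = 0.1326 ⇒ 0.13
d₂ = d₁ − σ√T = 0.1326 − 0.2858 = -0.1532 ⇒ -0.15
Pr(exercise) under Q = N(−d₂) = N(0.15) = 0.5596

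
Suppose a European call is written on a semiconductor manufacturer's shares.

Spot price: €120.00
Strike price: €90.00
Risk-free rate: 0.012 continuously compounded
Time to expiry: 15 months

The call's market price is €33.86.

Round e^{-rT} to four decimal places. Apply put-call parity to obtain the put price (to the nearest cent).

€2.52

e^(−rT) = e^(−0.012·1.25) = 0.9851
Put-call parity: C − P = S − K·e^(−rT) = 120 − 90·0.9851 = 120 − 88.6590 = 31.3410
P = C − (C − P) = 33.86 − (31.3410) = 2.5190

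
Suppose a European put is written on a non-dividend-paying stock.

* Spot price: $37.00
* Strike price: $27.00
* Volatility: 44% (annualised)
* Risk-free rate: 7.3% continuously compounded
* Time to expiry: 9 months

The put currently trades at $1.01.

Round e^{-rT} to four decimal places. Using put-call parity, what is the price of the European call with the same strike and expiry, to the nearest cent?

e^(−rT) = e^(−0.073·0.75) = 0.9467
Put-call parity: C − P = S − K·e^(−rT) = 37 − 27·0.9467 = 37 − 25.5609 = 11.4391
C = P + (C − P) = 1.01 + (11.4391) = 12.4491

$12.45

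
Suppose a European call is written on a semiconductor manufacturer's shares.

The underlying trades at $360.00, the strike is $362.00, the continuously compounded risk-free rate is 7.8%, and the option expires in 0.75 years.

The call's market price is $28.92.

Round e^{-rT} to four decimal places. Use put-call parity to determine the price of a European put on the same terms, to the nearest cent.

$10.36

e^(−rT) = e^(−0.078·0.75) = 0.9432
Put-call parity: C − P = S − K·e^(−rT) = 360 − 362·0.9432 = 360 − 341.4384 = 18.5616
P = C − (C − P) = 28.92 − (18.5616) = 10.3584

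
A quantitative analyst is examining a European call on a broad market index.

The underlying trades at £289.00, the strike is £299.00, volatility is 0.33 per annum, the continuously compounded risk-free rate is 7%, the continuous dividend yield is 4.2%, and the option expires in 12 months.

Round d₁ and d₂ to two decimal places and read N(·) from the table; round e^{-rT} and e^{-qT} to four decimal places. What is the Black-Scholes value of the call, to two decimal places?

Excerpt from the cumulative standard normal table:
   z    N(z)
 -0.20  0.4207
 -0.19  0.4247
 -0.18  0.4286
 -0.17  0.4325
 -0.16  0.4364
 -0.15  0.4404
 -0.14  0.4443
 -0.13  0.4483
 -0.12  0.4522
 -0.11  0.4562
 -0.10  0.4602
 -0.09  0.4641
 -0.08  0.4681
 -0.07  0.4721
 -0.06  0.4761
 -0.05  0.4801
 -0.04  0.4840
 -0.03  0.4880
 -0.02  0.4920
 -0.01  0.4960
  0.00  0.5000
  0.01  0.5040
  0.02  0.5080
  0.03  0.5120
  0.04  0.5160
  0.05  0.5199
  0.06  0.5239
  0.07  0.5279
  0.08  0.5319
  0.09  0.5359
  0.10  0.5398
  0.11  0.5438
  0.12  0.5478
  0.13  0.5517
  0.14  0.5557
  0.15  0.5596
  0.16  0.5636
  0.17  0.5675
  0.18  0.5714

σ√T = 0.33·√1 = 0.3300
ln(S/K) + (r − q + σ²/2)T = ln(289/299) + (0.07 − 0.042 + 0.33²/2)·1 = -0.0340 + 0.0825 = 0.0484
d₁ = 0.0484 / 0.3300 = 0.1468 ≈ 0.15
d₂ = d₁ − σ√T = 0.1468 − 0.3300 = -0.1832 ≈ -0.18
e^(−qT) = e^(−0.042·1) = 0.9589;  e^(−rT) = e^(−0.07·1) = 0.9324
C = 289·0.9589·N(0.15) − 299·0.9324·N(-0.18) = 289·0.9589·0.5596 − 299·0.9324·0.4286 = 155.0775 − 119.4884 = 35.5892

£35.59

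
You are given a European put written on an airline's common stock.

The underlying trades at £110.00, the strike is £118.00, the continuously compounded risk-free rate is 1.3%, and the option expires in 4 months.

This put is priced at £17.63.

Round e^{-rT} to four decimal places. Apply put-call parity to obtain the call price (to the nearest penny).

£10.14

e^(−rT) = e^(−0.013·0.3333) = 0.9957
Put-call parity: C − P = S − K·e^(−rT) = 110 − 118·0.9957 = 110 − 117.4926 = -7.4926
C = P + (C − P) = 17.63 + (-7.4926) = 10.1374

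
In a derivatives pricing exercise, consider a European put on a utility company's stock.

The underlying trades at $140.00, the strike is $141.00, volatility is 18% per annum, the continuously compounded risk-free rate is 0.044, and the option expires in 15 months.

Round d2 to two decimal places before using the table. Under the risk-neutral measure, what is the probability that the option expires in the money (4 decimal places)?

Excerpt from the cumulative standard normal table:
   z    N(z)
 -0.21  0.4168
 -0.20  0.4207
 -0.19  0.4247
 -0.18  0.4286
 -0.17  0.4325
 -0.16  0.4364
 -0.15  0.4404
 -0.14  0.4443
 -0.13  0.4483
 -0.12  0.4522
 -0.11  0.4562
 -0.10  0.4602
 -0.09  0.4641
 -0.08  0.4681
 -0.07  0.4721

0.4443

T = 1.25;  σ√T = 0.2012
d₁ = [ln(140/141) + (0.044 + 0.18²/2)·1.25] / 0.2012 = [-0.0071 + 0.0752] / 0.2012 = 0.3386 which rounds to 0.34
d₂ = d₁ − σ√T = 0.3386 − 0.2012 = 0.1373 which rounds to 0.14
Pr(exercise) under Q = N(−d₂) = N(-0.14) = 0.4443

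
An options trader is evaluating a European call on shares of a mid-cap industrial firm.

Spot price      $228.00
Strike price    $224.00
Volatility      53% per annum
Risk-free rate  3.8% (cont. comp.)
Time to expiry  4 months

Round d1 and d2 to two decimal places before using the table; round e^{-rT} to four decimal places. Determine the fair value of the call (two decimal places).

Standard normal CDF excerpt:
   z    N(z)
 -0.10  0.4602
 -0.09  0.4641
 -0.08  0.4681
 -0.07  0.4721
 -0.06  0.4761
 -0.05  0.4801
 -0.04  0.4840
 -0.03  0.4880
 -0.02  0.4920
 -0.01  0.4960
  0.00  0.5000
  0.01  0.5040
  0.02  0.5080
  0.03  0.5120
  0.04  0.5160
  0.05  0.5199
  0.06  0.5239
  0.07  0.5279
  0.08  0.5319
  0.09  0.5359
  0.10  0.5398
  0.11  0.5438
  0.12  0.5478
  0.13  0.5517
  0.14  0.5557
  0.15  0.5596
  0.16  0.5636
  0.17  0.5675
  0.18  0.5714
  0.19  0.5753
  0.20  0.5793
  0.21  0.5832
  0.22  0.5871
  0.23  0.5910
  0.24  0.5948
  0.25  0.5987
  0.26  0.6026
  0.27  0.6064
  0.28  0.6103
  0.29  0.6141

$30.32

σ√T = 0.53 × 0.5774 = 0.3060
ln(S/K) + (r + σ²/2)T = ln(228/224) + (0.038 + 0.53²/2)·0.3333 = 0.0177 + 0.0595 = 0.0772
d₁ = 0.0772 / 0.3060 = 0.2522 ≈ 0.25
d₂ = d₁ − σ√T = 0.2522 − 0.3060 = -0.0538 ≈ -0.05
e^(−rT) = e^(−0.038·0.3333) = 0.9874
N(d₁) = N(0.25) = 0.5987;  N(d₂) = N(-0.05) = 0.4801
C = 228·0.5987 − 224·0.9874·0.4801 = 136.5036 − 106.1874 = 30.3162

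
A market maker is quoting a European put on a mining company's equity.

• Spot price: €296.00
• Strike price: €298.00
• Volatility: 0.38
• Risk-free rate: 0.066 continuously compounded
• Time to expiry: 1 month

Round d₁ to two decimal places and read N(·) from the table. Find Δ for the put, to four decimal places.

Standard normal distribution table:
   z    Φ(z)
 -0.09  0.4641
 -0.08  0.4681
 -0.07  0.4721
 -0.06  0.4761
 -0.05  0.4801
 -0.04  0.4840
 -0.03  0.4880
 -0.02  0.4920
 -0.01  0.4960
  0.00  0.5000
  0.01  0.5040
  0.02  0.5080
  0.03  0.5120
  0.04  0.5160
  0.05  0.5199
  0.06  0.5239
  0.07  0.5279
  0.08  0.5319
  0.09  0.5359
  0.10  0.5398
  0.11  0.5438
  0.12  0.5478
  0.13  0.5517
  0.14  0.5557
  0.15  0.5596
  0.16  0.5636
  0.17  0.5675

-0.4840

σ√T = 0.38 × 0.2887 = 0.1097
d₁ = [ln(296/298) + (0.066 + ½·0.38²)·0.08333] / (σ√T) = (-0.0067 + 0.0115) / 0.1097 = 0.0436 ≈ 0.04
N(d₁) = N(0.04) = 0.5160
Δ_put = N(d₁) − 1 = 0.5160 − 1 = -0.4840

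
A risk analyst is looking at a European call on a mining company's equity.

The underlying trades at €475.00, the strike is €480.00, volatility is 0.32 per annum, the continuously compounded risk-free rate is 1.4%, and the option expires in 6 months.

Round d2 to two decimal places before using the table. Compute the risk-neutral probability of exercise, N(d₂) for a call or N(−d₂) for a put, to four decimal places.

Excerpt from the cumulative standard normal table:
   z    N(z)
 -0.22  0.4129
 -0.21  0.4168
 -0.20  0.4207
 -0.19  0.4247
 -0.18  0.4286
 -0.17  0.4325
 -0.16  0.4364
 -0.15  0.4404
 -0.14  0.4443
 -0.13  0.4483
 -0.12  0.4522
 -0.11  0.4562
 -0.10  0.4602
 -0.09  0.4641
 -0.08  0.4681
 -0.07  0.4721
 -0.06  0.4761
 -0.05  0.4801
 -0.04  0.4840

σ√T = 0.32·√0.5 = 0.2263
d₁ = [ln(475/480) + (0.014 + 0.32²/2)·0.5] / 0.2263 = [-0.0105 + 0.0326] / 0.2263 = 0.0978 ≈ 0.10
d₂ = d₁ − σ√T = 0.0978 − 0.2263 = -0.1285 ≈ -0.13
Risk-neutral Pr[S_T > K] = N(d₂) = N(-0.13) = 0.4483

0.4483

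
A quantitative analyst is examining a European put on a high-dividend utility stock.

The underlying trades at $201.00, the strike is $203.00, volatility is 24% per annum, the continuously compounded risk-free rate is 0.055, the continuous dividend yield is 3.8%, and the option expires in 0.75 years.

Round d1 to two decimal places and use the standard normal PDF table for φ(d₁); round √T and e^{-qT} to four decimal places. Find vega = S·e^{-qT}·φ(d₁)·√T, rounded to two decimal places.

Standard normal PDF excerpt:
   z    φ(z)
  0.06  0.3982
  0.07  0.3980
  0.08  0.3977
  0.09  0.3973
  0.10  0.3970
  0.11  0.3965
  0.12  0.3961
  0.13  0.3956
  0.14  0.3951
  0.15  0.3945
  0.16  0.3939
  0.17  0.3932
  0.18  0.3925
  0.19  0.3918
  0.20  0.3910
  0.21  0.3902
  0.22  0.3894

67.01

T = 0.75;  σ√T = 0.2078
d₁ = [ln(201/203) + (0.055 − 0.038 + ½·0.24²)·0.75] / (σ√T) = (-0.0099 + 0.0343) / 0.2078 = 0.1176 which rounds to 0.12
√T = √0.75 = 0.8660
φ(d₁) = φ(0.12) = 0.3961
exp(−qT) = exp(−0.038·0.75) = 0.9719
vega = S·exp(−qT)·φ(d₁)·√T = 201·0.9719·0.3961·0.8660 = 67.0101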